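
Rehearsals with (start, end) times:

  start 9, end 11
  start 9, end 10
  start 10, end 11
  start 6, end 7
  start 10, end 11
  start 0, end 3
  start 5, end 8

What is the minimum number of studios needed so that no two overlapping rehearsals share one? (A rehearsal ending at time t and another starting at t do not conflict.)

3

The answer is the maximum number of intervals overlapping at any instant.
Events (time:±→running): 0:+→1 3:-→0 5:+→1 6:+→2 7:-→1 8:-→0 9:+→1 9:+→2 10:-→1 10:+→2 10:+→3 … peak 3.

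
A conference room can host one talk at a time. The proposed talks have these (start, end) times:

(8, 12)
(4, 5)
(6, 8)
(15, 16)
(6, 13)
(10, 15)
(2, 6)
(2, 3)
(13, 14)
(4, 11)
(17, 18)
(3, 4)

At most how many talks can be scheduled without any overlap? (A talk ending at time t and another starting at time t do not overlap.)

By end time: (2,3), (3,4), (4,5), (2,6), (6,8), (4,11), (8,12), (6,13), (13,14), (10,15), (15,16), (17,18).
Pick (2,3); next start ≥ 3 → (3,4); next start ≥ 4 → (4,5); next start ≥ 5 → (6,8); next start ≥ 8 → (8,12); next start ≥ 12 → (13,14); next start ≥ 14 → (15,16); next start ≥ 16 → (17,18).
Selected 8 talks.

8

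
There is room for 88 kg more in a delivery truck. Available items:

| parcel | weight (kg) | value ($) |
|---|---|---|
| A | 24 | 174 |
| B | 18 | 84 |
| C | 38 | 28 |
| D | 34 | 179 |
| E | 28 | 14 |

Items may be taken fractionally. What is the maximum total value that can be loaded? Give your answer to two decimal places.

Greedy by value/weight ratio, highest first.
Ratios (sorted): A 7.25, D 5.26, B 4.67, C 0.74, E 0.50
take A (24 @ 174); take D (34 @ 179); take B (18 @ 84); take 12/38 of C → 8.84. Capacity used 88/88.
Total value = 445.84

445.84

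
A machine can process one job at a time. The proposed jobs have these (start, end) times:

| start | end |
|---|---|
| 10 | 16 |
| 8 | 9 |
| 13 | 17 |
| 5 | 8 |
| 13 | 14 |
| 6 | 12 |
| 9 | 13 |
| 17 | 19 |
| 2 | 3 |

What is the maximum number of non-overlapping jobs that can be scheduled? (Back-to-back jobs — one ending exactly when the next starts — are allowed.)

Sorted by end: (2,3)  (5,8)  (8,9)  (6,12)  (9,13)  (13,14)  (10,16)  (13,17)  (17,19)
take (2,3); take (5,8); take (8,9); take (9,13); take (13,14); skip (13,17); take (17,19).
Selected 6 jobs.

6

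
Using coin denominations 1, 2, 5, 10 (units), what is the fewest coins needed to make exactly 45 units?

45 = 4×10 + 1×5
Total coins = 4 + 1 = 5

5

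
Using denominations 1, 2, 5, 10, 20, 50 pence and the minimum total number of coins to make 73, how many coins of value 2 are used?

Greedy: take as many of the largest coin as possible, then repeat with the remainder.
73 = 1×50 + 1×20 + 1×2 + 1×1
Count of 2: 1

1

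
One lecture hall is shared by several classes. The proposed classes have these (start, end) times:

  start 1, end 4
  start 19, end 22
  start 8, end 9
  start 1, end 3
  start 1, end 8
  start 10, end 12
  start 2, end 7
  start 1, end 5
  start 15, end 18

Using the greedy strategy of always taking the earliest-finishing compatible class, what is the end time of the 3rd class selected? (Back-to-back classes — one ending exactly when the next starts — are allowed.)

Greedy by earliest finish: after sorting by end time, pick each interval compatible with the last pick.
By end time: (1,3), (1,4), (1,5), (2,7), (1,8), (8,9), (10,12), (15,18), (19,22).
Pick (1,3); next start ≥ 3 → (8,9); next start ≥ 9 → (10,12); next start ≥ 12 → (15,18); next start ≥ 18 → (19,22).
Selected: (1,3) (8,9) (10,12) (15,18) (19,22)

12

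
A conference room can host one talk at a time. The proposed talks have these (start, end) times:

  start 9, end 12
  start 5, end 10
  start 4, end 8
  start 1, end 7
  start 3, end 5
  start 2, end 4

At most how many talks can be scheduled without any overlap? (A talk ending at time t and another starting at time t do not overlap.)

Sort by end time and greedily take each interval whose start is ≥ the last chosen end.
By end time: (2,4), (3,5), (1,7), (4,8), (5,10), (9,12).
Pick (2,4); next start ≥ 4 → (4,8); next start ≥ 8 → (9,12).
Selected 3 talks.

3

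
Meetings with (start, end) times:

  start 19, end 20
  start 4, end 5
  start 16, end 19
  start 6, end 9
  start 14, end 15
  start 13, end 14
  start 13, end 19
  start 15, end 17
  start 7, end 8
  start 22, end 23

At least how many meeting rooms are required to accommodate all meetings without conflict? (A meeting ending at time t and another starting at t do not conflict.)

3

The answer is the maximum number of intervals overlapping at any instant.
starts: [4, 6, 7, 13, 13, 14, 15, 16, 19, 22]
ends:   [5, 8, 9, 14, 15, 17, 19, 19, 20, 23]
s4→1 e5→0 s6→1 s7→2 e8→1 e9→0 s13→1 s13→2 e14→1 s14→2 e15→1 s15→2 s16→3  — peak 3.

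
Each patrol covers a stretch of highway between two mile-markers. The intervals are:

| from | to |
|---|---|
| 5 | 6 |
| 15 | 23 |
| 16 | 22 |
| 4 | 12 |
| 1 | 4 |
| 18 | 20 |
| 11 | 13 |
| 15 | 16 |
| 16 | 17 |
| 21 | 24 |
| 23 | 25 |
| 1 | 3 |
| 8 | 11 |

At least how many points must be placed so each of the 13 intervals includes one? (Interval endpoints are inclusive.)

Process intervals by earliest right end; each time one isn't hit yet, stab at its right endpoint.
Sorted: [1,3] [1,4] [5,6] [8,11] [4,12] [11,13] [15,16] [16,17] [18,20] [16,22] [15,23] [21,24] [23,25]
{[1,3],[1,4]} hit by 3; {[5,6]} hit by 6; {[8,11],[4,12],[11,13]} hit by 11; {[15,16],[16,17]} hit by 16; {[18,20],[16,22],[15,23]} hit by 20; {[21,24],[23,25]} hit by 24.
Points: 3, 6, 11, 16, 20, 24 (6 total).

6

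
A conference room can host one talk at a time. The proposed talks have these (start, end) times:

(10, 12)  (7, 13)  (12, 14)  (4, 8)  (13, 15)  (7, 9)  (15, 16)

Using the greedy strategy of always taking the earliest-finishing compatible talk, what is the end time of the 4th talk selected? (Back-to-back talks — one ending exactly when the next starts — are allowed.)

By end time: (4,8), (7,9), (10,12), (7,13), (12,14), (13,15), (15,16).
Pick (4,8); next start ≥ 8 → (10,12); next start ≥ 12 → (12,14); next start ≥ 14 → (15,16).
Selected: (4,8) (10,12) (12,14) (15,16)

16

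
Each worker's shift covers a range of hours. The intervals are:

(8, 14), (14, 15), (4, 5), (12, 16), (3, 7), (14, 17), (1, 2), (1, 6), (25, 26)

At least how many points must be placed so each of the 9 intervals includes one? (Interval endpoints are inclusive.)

4

Sort by right endpoint; whenever an interval is uncovered, place a point at its right end.
By right end: [1,2]  [4,5]  [1,6]  [3,7]  [8,14]  [14,15]  [12,16]  [14,17]  [25,26]
[1,2] uncovered → point at 2; [4,5] uncovered → point at 5; [8,14] uncovered → point at 14; [25,26] uncovered → point at 26.
Points: 2, 5, 14, 26 (4 total).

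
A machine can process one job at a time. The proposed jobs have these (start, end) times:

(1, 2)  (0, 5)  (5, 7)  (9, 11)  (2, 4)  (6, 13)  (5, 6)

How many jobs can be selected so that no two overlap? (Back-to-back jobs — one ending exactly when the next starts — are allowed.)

4

Greedy by earliest finish: after sorting by end time, pick each interval compatible with the last pick.
By end time: (1,2), (2,4), (0,5), (5,6), (5,7), (9,11), (6,13).
Pick (1,2); next start ≥ 2 → (2,4); next start ≥ 4 → (5,6); next start ≥ 6 → (9,11).
Selected 4 jobs.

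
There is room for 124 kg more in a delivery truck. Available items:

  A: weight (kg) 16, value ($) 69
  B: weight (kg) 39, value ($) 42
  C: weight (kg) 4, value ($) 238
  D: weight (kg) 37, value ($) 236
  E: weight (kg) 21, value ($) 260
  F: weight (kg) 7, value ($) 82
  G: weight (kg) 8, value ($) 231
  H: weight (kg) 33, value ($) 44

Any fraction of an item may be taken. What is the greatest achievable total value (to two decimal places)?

Greedy by value/weight ratio, highest first.
Ratios (sorted): C 59.50, G 28.88, E 12.38, F 11.71, D 6.38, A 4.31, H 1.33, B 1.08
take C (4 @ 238); take G (8 @ 231); take E (21 @ 260); take F (7 @ 82); take D (37 @ 236); take A (16 @ 69); take 31/33 of H → 41.33. Capacity used 124/124.
Total value = 1157.33

1157.33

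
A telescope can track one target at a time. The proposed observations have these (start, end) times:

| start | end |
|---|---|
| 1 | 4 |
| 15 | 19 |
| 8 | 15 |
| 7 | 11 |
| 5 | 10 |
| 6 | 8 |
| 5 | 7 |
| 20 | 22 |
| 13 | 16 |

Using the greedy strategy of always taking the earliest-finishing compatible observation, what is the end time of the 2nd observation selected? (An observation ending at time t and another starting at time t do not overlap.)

7

Sorted by end: (1,4)  (5,7)  (6,8)  (5,10)  (7,11)  (8,15)  (13,16)  (15,19)  (20,22)
take (1,4); take (5,7); skip (5,10); take (7,11); skip (8,15); take (13,16); skip (15,19); take (20,22).
Selected: (1,4) (5,7) (7,11) (13,16) (20,22)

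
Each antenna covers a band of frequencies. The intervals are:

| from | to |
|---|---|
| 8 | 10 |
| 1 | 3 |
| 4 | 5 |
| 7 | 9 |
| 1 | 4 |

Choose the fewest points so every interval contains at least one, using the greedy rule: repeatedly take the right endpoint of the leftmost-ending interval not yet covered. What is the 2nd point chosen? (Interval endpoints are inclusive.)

By right end: [1,3]  [1,4]  [4,5]  [7,9]  [8,10]
[1,3] uncovered → point at 3; [4,5] uncovered → point at 5; [7,9] uncovered → point at 9.
Points: 3, 5, 9 (3 total).

5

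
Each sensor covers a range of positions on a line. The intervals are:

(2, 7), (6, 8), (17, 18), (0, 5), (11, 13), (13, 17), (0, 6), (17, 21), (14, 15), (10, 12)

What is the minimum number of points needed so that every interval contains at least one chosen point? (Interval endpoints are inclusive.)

5

Process intervals by earliest right end; each time one isn't hit yet, stab at its right endpoint.
Sorted: [0,5] [0,6] [2,7] [6,8] [10,12] [11,13] [14,15] [13,17] [17,18] [17,21]
{[0,5],[0,6],[2,7]} hit by 5; {[6,8]} hit by 8; {[10,12],[11,13]} hit by 12; {[14,15],[13,17]} hit by 15; {[17,18],[17,21]} hit by 18.
Points: 5, 8, 12, 15, 18 (5 total).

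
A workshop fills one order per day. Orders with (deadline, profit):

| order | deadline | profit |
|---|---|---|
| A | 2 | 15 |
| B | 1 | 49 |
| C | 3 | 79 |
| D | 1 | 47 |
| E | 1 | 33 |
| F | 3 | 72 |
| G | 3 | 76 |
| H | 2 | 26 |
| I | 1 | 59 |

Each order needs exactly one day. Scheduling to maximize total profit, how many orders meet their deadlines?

3

Sort by profit descending; place each in the latest free slot ≤ its deadline.
Profit order: C=79 G=76 F=72 I=59 B=49 D=47 E=33 H=26 A=15
Assign: C→slot 3, G→slot 2, F→slot 1, I skipped, B skipped, D skipped, E skipped, H skipped, A skipped.
Slots: [1:F] [2:G] [3:C]
3 of 9 scheduled.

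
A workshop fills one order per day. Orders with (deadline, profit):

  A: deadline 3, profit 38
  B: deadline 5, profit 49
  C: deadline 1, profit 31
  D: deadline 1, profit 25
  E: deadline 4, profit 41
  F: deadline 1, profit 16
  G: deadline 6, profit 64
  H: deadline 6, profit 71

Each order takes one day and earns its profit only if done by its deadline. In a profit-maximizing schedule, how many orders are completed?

6

Take jobs in profit order; each goes to the latest open slot no later than its deadline.
Profit order: H=71 G=64 B=49 E=41 A=38 C=31 D=25 F=16
Assign: H→slot 6, G→slot 5, B→slot 4, E→slot 3, A→slot 2, C→slot 1, D skipped, F skipped.
Slots: [1:C] [2:A] [3:E] [4:B] [5:G] [6:H]
6 of 8 scheduled.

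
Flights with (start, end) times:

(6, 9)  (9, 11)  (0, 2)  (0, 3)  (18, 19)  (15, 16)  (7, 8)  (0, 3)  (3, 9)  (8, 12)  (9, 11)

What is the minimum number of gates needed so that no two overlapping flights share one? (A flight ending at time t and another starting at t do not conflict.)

starts: [0, 0, 0, 3, 6, 7, 8, 9, 9, 15, 18]
ends:   [2, 3, 3, 8, 9, 9, 11, 11, 12, 16, 19]
s0→1 s0→2 s0→3  — peak 3.

3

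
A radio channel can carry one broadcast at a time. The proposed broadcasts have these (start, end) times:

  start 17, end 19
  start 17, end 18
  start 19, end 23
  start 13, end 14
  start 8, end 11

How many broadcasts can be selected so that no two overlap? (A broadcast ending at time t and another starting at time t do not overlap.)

4

By end time: (8,11), (13,14), (17,18), (17,19), (19,23).
Pick (8,11); next start ≥ 11 → (13,14); next start ≥ 14 → (17,18); next start ≥ 18 → (19,23).
Selected 4 broadcasts.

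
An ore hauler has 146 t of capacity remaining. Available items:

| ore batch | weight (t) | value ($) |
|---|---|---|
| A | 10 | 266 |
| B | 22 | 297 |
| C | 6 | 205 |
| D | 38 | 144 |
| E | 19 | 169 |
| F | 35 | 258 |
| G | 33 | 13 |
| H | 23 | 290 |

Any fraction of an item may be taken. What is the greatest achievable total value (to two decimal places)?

1602.47

Greedy by value/weight ratio, highest first.
Ratios (sorted): C 34.17, A 26.60, B 13.50, H 12.61, E 8.89, F 7.37, D 3.79, G 0.39
take C (6 @ 205); take A (10 @ 266); take B (22 @ 297); take H (23 @ 290); take E (19 @ 169); take F (35 @ 258); take 31/38 of D → 117.47. Capacity used 146/146.
Total value = 1602.47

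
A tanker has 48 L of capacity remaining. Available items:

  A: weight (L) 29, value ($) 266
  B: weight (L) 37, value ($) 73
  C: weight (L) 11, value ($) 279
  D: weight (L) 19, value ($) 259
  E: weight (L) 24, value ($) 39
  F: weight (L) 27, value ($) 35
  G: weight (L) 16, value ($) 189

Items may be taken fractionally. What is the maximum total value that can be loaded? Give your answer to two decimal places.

Order: C (279/11=25.36) > D (259/19=13.63) > G (189/16=11.81) > A (266/29=9.17) > B (73/37=1.97) > E (39/24=1.62) > F (35/27=1.30)
Fill: take C (11 @ 279) → take D (19 @ 259) → take G (16 @ 189) → take 2/29 of A → 18.34; 48/48 used.
Total value = 745.34

745.34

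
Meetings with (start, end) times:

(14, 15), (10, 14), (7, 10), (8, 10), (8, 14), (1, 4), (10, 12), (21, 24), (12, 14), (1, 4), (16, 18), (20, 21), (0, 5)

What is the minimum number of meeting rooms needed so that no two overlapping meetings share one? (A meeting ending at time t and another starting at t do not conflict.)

Count concurrent intervals with a sweep; the peak is the room count.
Events (time:±→running): 0:+→1 1:+→2 1:+→3 … peak 3.

3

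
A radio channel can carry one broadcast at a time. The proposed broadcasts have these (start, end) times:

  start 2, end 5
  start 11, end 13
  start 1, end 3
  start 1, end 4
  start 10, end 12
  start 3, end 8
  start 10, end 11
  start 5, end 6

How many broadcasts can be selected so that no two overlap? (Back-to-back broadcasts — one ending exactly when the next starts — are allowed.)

Order by finish time; keep every interval that doesn't clash with the previous kept one.
By end time: (1,3), (1,4), (2,5), (5,6), (3,8), (10,11), (10,12), (11,13).
Pick (1,3); next start ≥ 3 → (5,6); next start ≥ 6 → (10,11); next start ≥ 11 → (11,13).
Selected 4 broadcasts.

4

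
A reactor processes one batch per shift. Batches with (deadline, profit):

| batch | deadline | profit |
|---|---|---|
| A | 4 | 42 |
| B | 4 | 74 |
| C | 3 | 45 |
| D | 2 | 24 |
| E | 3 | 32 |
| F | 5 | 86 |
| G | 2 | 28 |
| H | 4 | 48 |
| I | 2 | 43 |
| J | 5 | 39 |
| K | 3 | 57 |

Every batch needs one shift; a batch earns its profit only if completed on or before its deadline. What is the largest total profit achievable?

By profit: F(d5,86), B(d4,74), K(d3,57), H(d4,48), C(d3,45), I(d2,43), A(d4,42), J(d5,39), E(d3,32), G(d2,28), D(d2,24)
F→slot 5; B→slot 4; K→slot 3; H→slot 2; C→slot 1; I skipped; A skipped; J skipped; E skipped; G skipped; D skipped.
Profit = 45 + 48 + 57 + 74 + 86 = 310

310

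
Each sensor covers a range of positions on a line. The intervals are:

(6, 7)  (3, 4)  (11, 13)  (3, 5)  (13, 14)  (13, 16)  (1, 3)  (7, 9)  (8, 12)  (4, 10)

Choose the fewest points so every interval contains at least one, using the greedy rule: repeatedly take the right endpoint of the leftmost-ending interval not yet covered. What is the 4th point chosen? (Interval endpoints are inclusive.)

14

Sorted: [1,3] [3,4] [3,5] [6,7] [7,9] [4,10] [8,12] [11,13] [13,14] [13,16]
{[1,3],[3,4],[3,5]} hit by 3; {[6,7],[7,9],[4,10]} hit by 7; {[8,12],[11,13]} hit by 12; {[13,14],[13,16]} hit by 14.
Points: 3, 7, 12, 14 (4 total).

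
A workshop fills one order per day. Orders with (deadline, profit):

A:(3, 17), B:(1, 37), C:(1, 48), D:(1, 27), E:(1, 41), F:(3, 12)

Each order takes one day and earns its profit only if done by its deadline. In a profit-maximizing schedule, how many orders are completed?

By profit: C(d1,48), E(d1,41), B(d1,37), D(d1,27), A(d3,17), F(d3,12)
C→slot 1; E skipped; B skipped; D skipped; A→slot 3; F→slot 2.
3 of 6 scheduled.

3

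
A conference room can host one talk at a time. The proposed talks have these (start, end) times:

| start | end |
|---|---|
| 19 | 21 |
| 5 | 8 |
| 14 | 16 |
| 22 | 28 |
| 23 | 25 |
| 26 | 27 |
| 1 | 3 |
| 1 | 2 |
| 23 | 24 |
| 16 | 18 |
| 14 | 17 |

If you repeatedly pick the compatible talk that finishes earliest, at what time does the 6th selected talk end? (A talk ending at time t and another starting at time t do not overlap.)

24

Sorted by end: (1,2)  (1,3)  (5,8)  (14,16)  (14,17)  (16,18)  (19,21)  (23,24)  (23,25)  (26,27)  (22,28)
take (1,2); take (5,8); take (14,16); skip (14,17); take (16,18); take (19,21); take (23,24); take (26,27).
Selected: (1,2) (5,8) (14,16) (16,18) (19,21) (23,24) (26,27)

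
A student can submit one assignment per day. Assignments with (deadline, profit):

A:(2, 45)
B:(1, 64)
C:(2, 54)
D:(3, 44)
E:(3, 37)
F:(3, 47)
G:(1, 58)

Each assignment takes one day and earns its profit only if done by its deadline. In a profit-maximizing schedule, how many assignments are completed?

3

Take jobs in profit order; each goes to the latest open slot no later than its deadline.
Profit order: B=64 G=58 C=54 F=47 A=45 D=44 E=37
Assign: B→slot 1, G skipped, C→slot 2, F→slot 3, A skipped, D skipped, E skipped.
Slots: [1:B] [2:C] [3:F]
3 of 7 scheduled.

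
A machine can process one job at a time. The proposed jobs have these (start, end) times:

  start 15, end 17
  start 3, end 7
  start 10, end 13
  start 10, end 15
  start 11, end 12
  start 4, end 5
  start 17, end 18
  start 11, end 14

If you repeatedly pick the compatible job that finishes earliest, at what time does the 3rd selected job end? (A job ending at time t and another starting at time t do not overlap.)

By end time: (4,5), (3,7), (11,12), (10,13), (11,14), (10,15), (15,17), (17,18).
Pick (4,5); next start ≥ 5 → (11,12); next start ≥ 12 → (15,17); next start ≥ 17 → (17,18).
Selected: (4,5) (11,12) (15,17) (17,18)

17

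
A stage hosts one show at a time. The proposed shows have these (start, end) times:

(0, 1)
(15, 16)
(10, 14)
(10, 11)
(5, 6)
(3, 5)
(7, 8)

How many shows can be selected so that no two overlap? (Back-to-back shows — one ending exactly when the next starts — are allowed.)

6

Sort by end time and greedily take each interval whose start is ≥ the last chosen end.
Sorted by end: (0,1)  (3,5)  (5,6)  (7,8)  (10,11)  (10,14)  (15,16)
take (0,1); take (3,5); take (5,6); take (7,8); take (10,11); take (15,16).
Selected 6 shows.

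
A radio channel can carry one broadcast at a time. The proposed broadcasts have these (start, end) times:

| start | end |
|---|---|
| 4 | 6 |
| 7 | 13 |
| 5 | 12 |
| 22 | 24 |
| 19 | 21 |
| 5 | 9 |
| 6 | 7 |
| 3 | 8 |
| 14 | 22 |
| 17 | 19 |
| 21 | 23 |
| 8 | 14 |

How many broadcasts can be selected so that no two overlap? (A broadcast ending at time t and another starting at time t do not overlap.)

6

By end time: (4,6), (6,7), (3,8), (5,9), (5,12), (7,13), (8,14), (17,19), (19,21), (14,22), (21,23), (22,24).
Pick (4,6); next start ≥ 6 → (6,7); next start ≥ 7 → (7,13); next start ≥ 13 → (17,19); next start ≥ 19 → (19,21); next start ≥ 21 → (21,23).
Selected 6 broadcasts.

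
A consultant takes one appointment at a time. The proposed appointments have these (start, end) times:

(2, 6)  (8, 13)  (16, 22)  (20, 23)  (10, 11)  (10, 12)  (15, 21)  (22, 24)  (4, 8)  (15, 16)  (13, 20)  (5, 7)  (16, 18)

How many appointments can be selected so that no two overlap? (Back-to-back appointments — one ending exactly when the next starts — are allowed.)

Greedy by earliest finish: after sorting by end time, pick each interval compatible with the last pick.
Sorted by end: (2,6)  (5,7)  (4,8)  (10,11)  (10,12)  (8,13)  (15,16)  (16,18)  (13,20)  (15,21)  (16,22)  (20,23)  (22,24)
take (2,6); skip (4,8); take (10,11); skip (10,12); take (15,16); take (16,18); take (20,23); skip (22,24).
Selected 5 appointments.

5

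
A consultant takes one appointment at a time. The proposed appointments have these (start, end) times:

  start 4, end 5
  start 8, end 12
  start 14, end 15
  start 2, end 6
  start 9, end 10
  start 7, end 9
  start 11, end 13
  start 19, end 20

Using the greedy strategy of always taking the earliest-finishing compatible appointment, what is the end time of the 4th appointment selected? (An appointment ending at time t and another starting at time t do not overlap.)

13

Greedy by earliest finish: after sorting by end time, pick each interval compatible with the last pick.
By end time: (4,5), (2,6), (7,9), (9,10), (8,12), (11,13), (14,15), (19,20).
Pick (4,5); next start ≥ 5 → (7,9); next start ≥ 9 → (9,10); next start ≥ 10 → (11,13); next start ≥ 13 → (14,15); next start ≥ 15 → (19,20).
Selected: (4,5) (7,9) (9,10) (11,13) (14,15) (19,20)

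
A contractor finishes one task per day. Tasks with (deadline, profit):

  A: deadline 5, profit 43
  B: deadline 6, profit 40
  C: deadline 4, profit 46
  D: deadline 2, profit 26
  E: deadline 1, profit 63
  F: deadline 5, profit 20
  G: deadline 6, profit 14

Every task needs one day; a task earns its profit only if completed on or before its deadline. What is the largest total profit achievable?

238

Take jobs in profit order; each goes to the latest open slot no later than its deadline.
Profit order: E=63 C=46 A=43 B=40 D=26 F=20 G=14
Assign: E→slot 1, C→slot 4, A→slot 5, B→slot 6, D→slot 2, F→slot 3, G skipped.
Slots: [1:E] [2:D] [3:F] [4:C] [5:A] [6:B]
Profit = 63 + 26 + 20 + 46 + 43 + 40 = 238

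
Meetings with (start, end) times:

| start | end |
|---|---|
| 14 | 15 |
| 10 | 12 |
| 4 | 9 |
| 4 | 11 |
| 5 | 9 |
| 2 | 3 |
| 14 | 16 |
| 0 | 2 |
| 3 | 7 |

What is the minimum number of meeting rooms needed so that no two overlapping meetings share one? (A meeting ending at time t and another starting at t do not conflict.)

4

The answer is the maximum number of intervals overlapping at any instant.
starts: [0, 2, 3, 4, 4, 5, 10, 14, 14]
ends:   [2, 3, 7, 9, 9, 11, 12, 15, 16]
s0→1 e2→0 s2→1 e3→0 s3→1 s4→2 s4→3 s5→4  — peak 4.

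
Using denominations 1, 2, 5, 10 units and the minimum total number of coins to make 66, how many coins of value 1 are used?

Use the largest denomination that fits, subtract, and repeat.
66 = 6×10 + 1×5 + 1×1
Count of 1: 1

1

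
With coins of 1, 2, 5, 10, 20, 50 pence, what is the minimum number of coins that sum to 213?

Greedy: take as many of the largest coin as possible, then repeat with the remainder.
213 − 4×50→13 − 1×10→3 − 1×2→1 − 1×1→0
Total coins = 4 + 1 + 1 + 1 = 7

7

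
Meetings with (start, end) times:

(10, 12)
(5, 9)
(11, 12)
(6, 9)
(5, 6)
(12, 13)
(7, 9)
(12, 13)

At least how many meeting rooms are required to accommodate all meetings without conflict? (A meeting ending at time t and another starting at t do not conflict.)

3

starts: [5, 5, 6, 7, 10, 11, 12, 12]
ends:   [6, 9, 9, 9, 12, 12, 13, 13]
s5→1 s5→2 e6→1 s6→2 s7→3  — peak 3.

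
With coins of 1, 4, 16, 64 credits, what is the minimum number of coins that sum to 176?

5

Greedy: take as many of the largest coin as possible, then repeat with the remainder.
176 − 2×64→48 − 3×16→0
Total coins = 2 + 3 = 5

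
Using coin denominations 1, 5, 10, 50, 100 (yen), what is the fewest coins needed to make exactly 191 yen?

191 = 1×100 + 1×50 + 4×10 + 1×1
Total coins = 1 + 1 + 4 + 1 = 7

7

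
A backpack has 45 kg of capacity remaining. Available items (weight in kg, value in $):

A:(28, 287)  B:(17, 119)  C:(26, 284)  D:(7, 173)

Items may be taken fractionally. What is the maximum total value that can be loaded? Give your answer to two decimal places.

580.00

Sort by value per unit weight and fill in that order.
Ratios (sorted): D 24.71, C 10.92, A 10.25, B 7.00
take D (7 @ 173); take C (26 @ 284); take 12/28 of A → 123.00. Capacity used 45/45.
Total value = 580.00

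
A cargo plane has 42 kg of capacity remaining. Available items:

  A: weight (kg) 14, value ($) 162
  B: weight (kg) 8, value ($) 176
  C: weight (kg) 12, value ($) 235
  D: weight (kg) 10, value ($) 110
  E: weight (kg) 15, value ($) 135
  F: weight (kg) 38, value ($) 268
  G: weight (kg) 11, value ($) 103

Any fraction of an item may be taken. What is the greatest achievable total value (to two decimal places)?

Sort by value per unit weight and fill in that order.
Order: B (176/8=22.00) > C (235/12=19.58) > A (162/14=11.57) > D (110/10=11.00) > G (103/11=9.36) > E (135/15=9.00) > F (268/38=7.05)
Fill: take B (8 @ 176) → take C (12 @ 235) → take A (14 @ 162) → take 8/10 of D → 88.00; 42/42 used.
Total value = 661.00

661.00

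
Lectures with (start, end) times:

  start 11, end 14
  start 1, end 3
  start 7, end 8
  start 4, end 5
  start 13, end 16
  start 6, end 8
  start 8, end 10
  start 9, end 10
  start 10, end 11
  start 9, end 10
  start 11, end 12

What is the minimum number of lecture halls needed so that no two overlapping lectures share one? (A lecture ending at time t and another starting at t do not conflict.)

3

The answer is the maximum number of intervals overlapping at any instant.
Events (time:±→running): 1:+→1 3:-→0 4:+→1 5:-→0 6:+→1 7:+→2 8:-→1 8:-→0 8:+→1 9:+→2 9:+→3 … peak 3.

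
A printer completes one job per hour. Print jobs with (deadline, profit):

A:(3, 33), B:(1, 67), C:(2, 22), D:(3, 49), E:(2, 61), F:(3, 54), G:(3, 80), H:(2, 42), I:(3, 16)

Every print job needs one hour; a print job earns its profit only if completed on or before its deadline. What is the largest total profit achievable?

208

Sort by profit descending; place each in the latest free slot ≤ its deadline.
Profit order: G=80 B=67 E=61 F=54 D=49 H=42 A=33 C=22 I=16
Assign: G→slot 3, B→slot 1, E→slot 2, F skipped, D skipped, H skipped, A skipped, C skipped, I skipped.
Slots: [1:B] [2:E] [3:G]
Profit = 67 + 61 + 80 = 208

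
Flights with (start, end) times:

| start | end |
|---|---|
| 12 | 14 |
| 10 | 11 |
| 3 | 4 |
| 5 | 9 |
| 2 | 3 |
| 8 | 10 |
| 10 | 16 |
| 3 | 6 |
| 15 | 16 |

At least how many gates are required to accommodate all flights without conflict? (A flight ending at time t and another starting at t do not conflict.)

The answer is the maximum number of intervals overlapping at any instant.
Events (time:±→running): 2:+→1 3:-→0 3:+→1 3:+→2 … peak 2.

2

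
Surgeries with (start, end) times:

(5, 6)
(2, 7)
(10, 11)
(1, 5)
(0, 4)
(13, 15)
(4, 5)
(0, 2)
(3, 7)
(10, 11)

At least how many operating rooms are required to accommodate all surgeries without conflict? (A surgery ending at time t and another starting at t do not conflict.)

Events (time:±→running): 0:+→1 0:+→2 1:+→3 2:-→2 2:+→3 3:+→4 … peak 4.

4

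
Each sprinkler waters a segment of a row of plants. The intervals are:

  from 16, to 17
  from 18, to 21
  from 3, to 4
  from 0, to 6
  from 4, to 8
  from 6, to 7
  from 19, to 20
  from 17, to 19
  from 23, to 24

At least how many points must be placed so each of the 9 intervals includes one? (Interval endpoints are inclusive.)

Process intervals by earliest right end; each time one isn't hit yet, stab at its right endpoint.
By right end: [3,4]  [0,6]  [6,7]  [4,8]  [16,17]  [17,19]  [19,20]  [18,21]  [23,24]
[3,4] uncovered → point at 4; [6,7] uncovered → point at 7; [16,17] uncovered → point at 17; [19,20] uncovered → point at 20; [23,24] uncovered → point at 24.
Points: 4, 7, 17, 20, 24 (5 total).

5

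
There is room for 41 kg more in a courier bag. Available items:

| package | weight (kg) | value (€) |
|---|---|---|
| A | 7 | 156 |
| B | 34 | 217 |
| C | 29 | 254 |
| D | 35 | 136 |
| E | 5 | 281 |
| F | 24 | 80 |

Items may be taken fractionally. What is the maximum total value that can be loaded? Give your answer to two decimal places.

691.00

Order: E (281/5=56.20) > A (156/7=22.29) > C (254/29=8.76) > B (217/34=6.38) > D (136/35=3.89) > F (80/24=3.33)
Fill: take E (5 @ 281) → take A (7 @ 156) → take C (29 @ 254); 41/41 used.
Total value = 691.00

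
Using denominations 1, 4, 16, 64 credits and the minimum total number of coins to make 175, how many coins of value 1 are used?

3

Use the largest denomination that fits, subtract, and repeat.
175 − 2×64→47 − 2×16→15 − 3×4→3 − 3×1→0
Count of 1: 3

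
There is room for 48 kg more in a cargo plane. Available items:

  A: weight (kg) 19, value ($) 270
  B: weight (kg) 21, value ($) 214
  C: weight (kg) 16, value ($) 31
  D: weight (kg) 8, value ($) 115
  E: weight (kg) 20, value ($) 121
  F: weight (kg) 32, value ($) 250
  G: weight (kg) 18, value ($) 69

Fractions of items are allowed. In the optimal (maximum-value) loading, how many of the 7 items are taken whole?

Sort by value per unit weight and fill in that order.
Order: D (115/8=14.38) > A (270/19=14.21) > B (214/21=10.19) > F (250/32=7.81) > E (121/20=6.05) > G (69/18=3.83) > C (31/16=1.94)
Fill: take D (8 @ 115) → take A (19 @ 270) → take B (21 @ 214); 48/48 used.
3 item(s) taken whole.

3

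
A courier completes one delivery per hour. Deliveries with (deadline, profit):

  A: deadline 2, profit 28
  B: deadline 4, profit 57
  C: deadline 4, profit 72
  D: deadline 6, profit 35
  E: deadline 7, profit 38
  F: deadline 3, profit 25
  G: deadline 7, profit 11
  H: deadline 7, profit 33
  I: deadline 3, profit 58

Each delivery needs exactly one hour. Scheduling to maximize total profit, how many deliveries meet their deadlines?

7

Sort by profit descending; place each in the latest free slot ≤ its deadline.
Profit order: C=72 I=58 B=57 E=38 D=35 H=33 A=28 F=25 G=11
Assign: C→slot 4, I→slot 3, B→slot 2, E→slot 7, D→slot 6, H→slot 5, A→slot 1, F skipped, G skipped.
Slots: [1:A] [2:B] [3:I] [4:C] [5:H] [6:D] [7:E]
7 of 9 scheduled.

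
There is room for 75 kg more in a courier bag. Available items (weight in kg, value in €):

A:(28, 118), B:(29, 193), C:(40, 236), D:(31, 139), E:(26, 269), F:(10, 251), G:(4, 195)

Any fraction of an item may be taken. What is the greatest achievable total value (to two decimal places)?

943.40

Greedy by value/weight ratio, highest first.
Ratios (sorted): G 48.75, F 25.10, E 10.35, B 6.66, C 5.90, D 4.48, A 4.21
take G (4 @ 195); take F (10 @ 251); take E (26 @ 269); take B (29 @ 193); take 6/40 of C → 35.40. Capacity used 75/75.
Total value = 943.40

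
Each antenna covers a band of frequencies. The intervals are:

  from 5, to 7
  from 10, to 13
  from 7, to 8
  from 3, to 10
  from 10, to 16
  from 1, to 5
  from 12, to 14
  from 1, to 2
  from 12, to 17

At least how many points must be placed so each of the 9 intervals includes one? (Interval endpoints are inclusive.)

3

Sorted: [1,2] [1,5] [5,7] [7,8] [3,10] [10,13] [12,14] [10,16] [12,17]
{[1,2],[1,5]} hit by 2; {[5,7],[7,8],[3,10]} hit by 7; {[10,13],[12,14],[10,16],[12,17]} hit by 13.
Points: 2, 7, 13 (3 total).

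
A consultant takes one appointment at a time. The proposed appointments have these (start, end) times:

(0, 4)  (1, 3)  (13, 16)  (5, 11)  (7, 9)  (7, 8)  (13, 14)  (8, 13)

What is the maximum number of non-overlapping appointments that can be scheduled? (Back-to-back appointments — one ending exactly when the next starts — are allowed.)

Greedy by earliest finish: after sorting by end time, pick each interval compatible with the last pick.
Sorted by end: (1,3)  (0,4)  (7,8)  (7,9)  (5,11)  (8,13)  (13,14)  (13,16)
take (1,3); take (7,8); skip (5,11); take (8,13); take (13,14); skip (13,16).
Selected 4 appointments.

4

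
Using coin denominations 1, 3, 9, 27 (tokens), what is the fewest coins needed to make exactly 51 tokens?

Use the largest denomination that fits, subtract, and repeat.
51 − 1×27→24 − 2×9→6 − 2×3→0
Total coins = 1 + 2 + 2 = 5

5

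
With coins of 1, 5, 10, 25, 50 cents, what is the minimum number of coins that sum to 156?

5

Use the largest denomination that fits, subtract, and repeat.
156 = 3×50 + 1×5 + 1×1
Total coins = 3 + 1 + 1 = 5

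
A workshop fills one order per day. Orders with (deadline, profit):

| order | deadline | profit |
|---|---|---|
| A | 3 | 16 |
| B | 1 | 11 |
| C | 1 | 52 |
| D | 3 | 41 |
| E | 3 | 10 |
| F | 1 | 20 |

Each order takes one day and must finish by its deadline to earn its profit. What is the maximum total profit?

109

Take jobs in profit order; each goes to the latest open slot no later than its deadline.
Profit order: C=52 D=41 F=20 A=16 B=11 E=10
Assign: C→slot 1, D→slot 3, F skipped, A→slot 2, B skipped, E skipped.
Slots: [1:C] [2:A] [3:D]
Profit = 52 + 16 + 41 = 109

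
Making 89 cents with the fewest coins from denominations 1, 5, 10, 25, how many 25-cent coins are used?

Use the largest denomination that fits, subtract, and repeat.
89 = 3×25 + 1×10 + 4×1
Count of 25: 3

3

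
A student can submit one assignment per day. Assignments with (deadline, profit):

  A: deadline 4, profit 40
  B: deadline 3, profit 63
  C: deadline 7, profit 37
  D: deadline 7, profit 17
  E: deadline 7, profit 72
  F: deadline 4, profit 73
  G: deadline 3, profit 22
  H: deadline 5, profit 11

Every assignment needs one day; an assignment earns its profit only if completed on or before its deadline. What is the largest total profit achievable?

Profit order: F=73 E=72 B=63 A=40 C=37 G=22 D=17 H=11
Assign: F→slot 4, E→slot 7, B→slot 3, A→slot 2, C→slot 6, G→slot 1, D→slot 5, H skipped.
Slots: [1:G] [2:A] [3:B] [4:F] [5:D] [6:C] [7:E]
Profit = 22 + 40 + 63 + 73 + 17 + 37 + 72 = 324

324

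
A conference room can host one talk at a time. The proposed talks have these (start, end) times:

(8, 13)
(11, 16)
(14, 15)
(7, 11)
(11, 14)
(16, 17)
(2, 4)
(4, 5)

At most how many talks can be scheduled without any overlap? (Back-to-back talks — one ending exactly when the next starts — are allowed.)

Sorted by end: (2,4)  (4,5)  (7,11)  (8,13)  (11,14)  (14,15)  (11,16)  (16,17)
take (2,4); take (4,5); take (7,11); skip (8,13); take (11,14); take (14,15); take (16,17).
Selected 6 talks.

6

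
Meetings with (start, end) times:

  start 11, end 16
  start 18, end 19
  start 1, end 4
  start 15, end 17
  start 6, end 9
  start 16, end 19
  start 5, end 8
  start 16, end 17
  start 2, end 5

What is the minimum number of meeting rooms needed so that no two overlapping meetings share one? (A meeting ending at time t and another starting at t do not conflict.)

3

The answer is the maximum number of intervals overlapping at any instant.
starts: [1, 2, 5, 6, 11, 15, 16, 16, 18]
ends:   [4, 5, 8, 9, 16, 17, 17, 19, 19]
s1→1 s2→2 e4→1 e5→0 s5→1 s6→2 e8→1 e9→0 s11→1 s15→2 e16→1 s16→2 s16→3  — peak 3.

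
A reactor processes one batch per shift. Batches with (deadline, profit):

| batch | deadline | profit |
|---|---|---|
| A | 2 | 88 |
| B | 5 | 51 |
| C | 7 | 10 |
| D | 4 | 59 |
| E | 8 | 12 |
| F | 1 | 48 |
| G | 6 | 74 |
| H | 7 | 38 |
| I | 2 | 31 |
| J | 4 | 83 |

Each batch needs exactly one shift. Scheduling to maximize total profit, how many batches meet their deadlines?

Take jobs in profit order; each goes to the latest open slot no later than its deadline.
Profit order: A=88 J=83 G=74 D=59 B=51 F=48 H=38 I=31 E=12 C=10
Assign: A→slot 2, J→slot 4, G→slot 6, D→slot 3, B→slot 5, F→slot 1, H→slot 7, I skipped, E→slot 8, C skipped.
Slots: [1:F] [2:A] [3:D] [4:J] [5:B] [6:G] [7:H] [8:E]
8 of 10 scheduled.

8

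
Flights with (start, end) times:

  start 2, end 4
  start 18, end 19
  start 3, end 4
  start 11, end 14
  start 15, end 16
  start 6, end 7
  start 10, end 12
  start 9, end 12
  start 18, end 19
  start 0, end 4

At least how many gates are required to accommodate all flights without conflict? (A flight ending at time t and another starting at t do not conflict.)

Count concurrent intervals with a sweep; the peak is the room count.
Events (time:±→running): 0:+→1 2:+→2 3:+→3 … peak 3.

3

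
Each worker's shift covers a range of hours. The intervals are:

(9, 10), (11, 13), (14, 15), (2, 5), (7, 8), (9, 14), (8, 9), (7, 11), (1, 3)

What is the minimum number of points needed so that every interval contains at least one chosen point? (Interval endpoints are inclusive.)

5

Sort by right endpoint; whenever an interval is uncovered, place a point at its right end.
Sorted: [1,3] [2,5] [7,8] [8,9] [9,10] [7,11] [11,13] [9,14] [14,15]
{[1,3],[2,5]} hit by 3; {[7,8],[8,9]} hit by 8; {[9,10],[7,11]} hit by 10; {[11,13],[9,14]} hit by 13; {[14,15]} hit by 15.
Points: 3, 8, 10, 13, 15 (5 total).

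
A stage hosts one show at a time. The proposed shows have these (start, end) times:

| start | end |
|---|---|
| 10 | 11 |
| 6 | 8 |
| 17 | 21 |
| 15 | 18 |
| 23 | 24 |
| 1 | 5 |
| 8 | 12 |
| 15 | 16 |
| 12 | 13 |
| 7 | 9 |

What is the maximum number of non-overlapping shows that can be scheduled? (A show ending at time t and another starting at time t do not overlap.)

By end time: (1,5), (6,8), (7,9), (10,11), (8,12), (12,13), (15,16), (15,18), (17,21), (23,24).
Pick (1,5); next start ≥ 5 → (6,8); next start ≥ 8 → (10,11); next start ≥ 11 → (12,13); next start ≥ 13 → (15,16); next start ≥ 16 → (17,21); next start ≥ 21 → (23,24).
Selected 7 shows.

7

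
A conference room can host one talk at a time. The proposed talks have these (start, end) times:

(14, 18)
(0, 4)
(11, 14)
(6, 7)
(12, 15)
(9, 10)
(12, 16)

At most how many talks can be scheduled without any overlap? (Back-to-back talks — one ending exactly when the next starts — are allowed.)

5

Sort by end time and greedily take each interval whose start is ≥ the last chosen end.
Sorted by end: (0,4)  (6,7)  (9,10)  (11,14)  (12,15)  (12,16)  (14,18)
take (0,4); take (6,7); take (9,10); take (11,14); take (14,18).
Selected 5 talks.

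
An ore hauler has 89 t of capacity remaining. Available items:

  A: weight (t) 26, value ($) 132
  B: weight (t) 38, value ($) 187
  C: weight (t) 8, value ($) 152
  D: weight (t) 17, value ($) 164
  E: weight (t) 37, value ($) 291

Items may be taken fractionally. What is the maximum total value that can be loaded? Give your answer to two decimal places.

743.92

Greedy by value/weight ratio, highest first.
Ratios (sorted): C 19.00, D 9.65, E 7.86, A 5.08, B 4.92
take C (8 @ 152); take D (17 @ 164); take E (37 @ 291); take A (26 @ 132); take 1/38 of B → 4.92. Capacity used 89/89.
Total value = 743.92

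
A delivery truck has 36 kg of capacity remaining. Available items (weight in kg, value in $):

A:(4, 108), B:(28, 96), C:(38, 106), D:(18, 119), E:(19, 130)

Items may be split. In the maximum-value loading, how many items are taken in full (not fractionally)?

Order: A (108/4=27.00) > E (130/19=6.84) > D (119/18=6.61) > B (96/28=3.43) > C (106/38=2.79)
Fill: take A (4 @ 108) → take E (19 @ 130) → take 13/18 of D → 85.94; 36/36 used.
2 item(s) taken whole; one partial (take 13/18 of D).

2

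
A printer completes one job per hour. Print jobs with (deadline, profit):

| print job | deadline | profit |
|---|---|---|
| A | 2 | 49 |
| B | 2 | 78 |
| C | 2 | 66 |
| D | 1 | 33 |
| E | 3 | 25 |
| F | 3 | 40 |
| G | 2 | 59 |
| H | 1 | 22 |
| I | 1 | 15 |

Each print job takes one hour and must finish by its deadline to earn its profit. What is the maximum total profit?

Take jobs in profit order; each goes to the latest open slot no later than its deadline.
Profit order: B=78 C=66 G=59 A=49 F=40 D=33 E=25 H=22 I=15
Assign: B→slot 2, C→slot 1, G skipped, A skipped, F→slot 3, D skipped, E skipped, H skipped, I skipped.
Slots: [1:C] [2:B] [3:F]
Profit = 66 + 78 + 40 = 184

184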